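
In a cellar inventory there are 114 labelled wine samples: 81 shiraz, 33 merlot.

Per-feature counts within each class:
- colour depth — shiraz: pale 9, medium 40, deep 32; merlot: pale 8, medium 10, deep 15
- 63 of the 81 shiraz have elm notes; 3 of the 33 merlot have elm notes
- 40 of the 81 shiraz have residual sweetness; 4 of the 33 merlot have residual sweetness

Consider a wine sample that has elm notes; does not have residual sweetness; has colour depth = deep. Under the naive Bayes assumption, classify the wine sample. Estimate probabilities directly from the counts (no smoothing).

shiraz: (81/114) × (32/81) × (63/81) × (41/81) ≈ 0.110509
merlot: (33/114) × (15/33) × (3/33) × (29/33) ≈ 0.0105118
Highest score → shiraz.

shiraz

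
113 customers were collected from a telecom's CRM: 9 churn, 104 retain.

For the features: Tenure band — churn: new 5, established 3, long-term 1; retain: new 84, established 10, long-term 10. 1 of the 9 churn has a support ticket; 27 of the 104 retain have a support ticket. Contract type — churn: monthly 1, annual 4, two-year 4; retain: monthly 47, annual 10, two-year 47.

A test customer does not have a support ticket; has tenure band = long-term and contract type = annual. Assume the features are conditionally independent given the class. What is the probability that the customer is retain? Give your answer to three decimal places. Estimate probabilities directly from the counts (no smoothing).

0.643

churn: (9/113) × (1/9) × (8/9) × (4/9) ≈ 0.00349612
retain: (104/113) × (10/104) × (77/104) × (10/104) ≈ 0.00630007
P(retain | x) = 0.00630007 / 0.00979619 ≈ 0.643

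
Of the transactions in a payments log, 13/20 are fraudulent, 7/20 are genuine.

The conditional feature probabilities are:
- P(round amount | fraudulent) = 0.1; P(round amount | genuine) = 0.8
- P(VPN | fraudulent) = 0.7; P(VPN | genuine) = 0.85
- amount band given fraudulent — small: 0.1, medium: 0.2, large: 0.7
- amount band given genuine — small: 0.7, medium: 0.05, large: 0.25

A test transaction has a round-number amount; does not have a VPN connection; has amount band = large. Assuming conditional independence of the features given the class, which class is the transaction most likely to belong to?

fraudulent: 0.65 × 0.1 × (1−0.7) × 0.7 = 0.01365
genuine: 0.35 × 0.8 × (1−0.85) × 0.25 = 0.0105
Highest score → fraudulent.

fraudulent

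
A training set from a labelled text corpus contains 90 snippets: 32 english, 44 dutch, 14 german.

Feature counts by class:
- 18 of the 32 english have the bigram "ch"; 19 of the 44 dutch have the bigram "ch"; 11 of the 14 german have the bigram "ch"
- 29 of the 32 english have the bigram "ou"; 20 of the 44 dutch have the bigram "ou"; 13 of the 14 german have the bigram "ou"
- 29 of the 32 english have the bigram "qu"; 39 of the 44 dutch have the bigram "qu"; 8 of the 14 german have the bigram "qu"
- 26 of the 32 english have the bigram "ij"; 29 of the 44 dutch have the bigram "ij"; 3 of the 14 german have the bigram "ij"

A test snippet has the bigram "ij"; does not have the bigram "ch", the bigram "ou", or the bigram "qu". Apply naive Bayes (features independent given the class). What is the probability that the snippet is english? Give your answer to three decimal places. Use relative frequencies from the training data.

0.088

english: (32/90) × (14/32) × (3/32) × (3/32) × (26/32) = 0.00111083984375
dutch: (44/90) × (25/44) × (24/44) × (5/44) × (29/44) ≈ 0.011348
german: (14/90) × (3/14) × (1/14) × (6/14) × (3/14) ≈ 0.000218659
P(english | x) = 0.00111083984375 / 0.01267749884375 ≈ 0.088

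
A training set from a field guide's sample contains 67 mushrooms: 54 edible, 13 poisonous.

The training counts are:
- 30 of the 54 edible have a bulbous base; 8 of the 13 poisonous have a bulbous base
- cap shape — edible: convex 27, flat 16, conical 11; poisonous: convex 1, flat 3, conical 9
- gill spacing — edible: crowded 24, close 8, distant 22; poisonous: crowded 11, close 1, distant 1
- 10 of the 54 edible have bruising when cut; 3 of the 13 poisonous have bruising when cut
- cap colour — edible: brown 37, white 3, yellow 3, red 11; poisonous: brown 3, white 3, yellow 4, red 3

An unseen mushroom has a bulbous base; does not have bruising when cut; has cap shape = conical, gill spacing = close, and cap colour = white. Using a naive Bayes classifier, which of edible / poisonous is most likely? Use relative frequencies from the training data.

edible: (54/67) × (30/54) × (11/54) × (8/54) × (44/54) × (3/54) ≈ 0.000611685
poisonous: (13/67) × (8/13) × (9/13) × (1/13) × (10/13) × (3/13) ≈ 0.00112877
Highest score → poisonous.

poisonous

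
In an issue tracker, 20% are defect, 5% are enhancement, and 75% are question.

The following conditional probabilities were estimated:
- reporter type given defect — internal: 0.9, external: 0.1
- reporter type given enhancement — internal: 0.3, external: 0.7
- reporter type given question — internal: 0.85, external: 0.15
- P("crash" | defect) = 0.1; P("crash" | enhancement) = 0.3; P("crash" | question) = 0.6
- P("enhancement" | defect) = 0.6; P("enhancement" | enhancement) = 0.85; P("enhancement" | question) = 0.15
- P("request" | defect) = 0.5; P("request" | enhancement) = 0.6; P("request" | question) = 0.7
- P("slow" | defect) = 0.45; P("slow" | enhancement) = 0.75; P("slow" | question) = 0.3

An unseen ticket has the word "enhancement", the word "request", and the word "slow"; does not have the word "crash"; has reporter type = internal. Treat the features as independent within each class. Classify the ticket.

defect

defect: 0.2 × 0.9 × (1−0.1) × 0.6 × 0.5 × 0.45 = 0.02187
enhancement: 0.05 × 0.3 × (1−0.3) × 0.85 × 0.6 × 0.75 = 0.00401625
question: 0.75 × 0.85 × (1−0.6) × 0.15 × 0.7 × 0.3 = 0.0080325
Highest score → defect.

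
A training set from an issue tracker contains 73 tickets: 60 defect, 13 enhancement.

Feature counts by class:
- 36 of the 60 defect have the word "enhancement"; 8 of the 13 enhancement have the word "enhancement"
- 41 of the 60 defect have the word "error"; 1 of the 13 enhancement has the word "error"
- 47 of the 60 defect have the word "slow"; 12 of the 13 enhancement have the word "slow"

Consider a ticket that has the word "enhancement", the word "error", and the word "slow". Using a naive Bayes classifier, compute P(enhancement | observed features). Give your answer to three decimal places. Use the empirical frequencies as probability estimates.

defect: (60/73) × (36/60) × (41/60) × (47/60) ≈ 0.263973
enhancement: (13/73) × (8/13) × (1/13) × (12/13) ≈ 0.00778147
P(enhancement | x) = 0.00778147 / 0.27175447 ≈ 0.029

0.029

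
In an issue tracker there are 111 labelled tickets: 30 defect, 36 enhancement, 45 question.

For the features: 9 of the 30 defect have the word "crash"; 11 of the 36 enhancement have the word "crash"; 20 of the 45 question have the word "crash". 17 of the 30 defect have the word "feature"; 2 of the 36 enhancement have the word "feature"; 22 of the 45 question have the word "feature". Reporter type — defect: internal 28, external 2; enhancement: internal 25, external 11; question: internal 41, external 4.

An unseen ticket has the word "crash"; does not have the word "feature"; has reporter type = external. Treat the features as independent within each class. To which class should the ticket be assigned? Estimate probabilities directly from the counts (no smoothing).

defect: (30/111) × (9/30) × (13/30) × (2/30) ≈ 0.00234234
enhancement: (36/111) × (11/36) × (34/36) × (11/36) ≈ 0.028598
question: (45/111) × (20/45) × (23/45) × (4/45) ≈ 0.00818596
Highest score → enhancement.

enhancement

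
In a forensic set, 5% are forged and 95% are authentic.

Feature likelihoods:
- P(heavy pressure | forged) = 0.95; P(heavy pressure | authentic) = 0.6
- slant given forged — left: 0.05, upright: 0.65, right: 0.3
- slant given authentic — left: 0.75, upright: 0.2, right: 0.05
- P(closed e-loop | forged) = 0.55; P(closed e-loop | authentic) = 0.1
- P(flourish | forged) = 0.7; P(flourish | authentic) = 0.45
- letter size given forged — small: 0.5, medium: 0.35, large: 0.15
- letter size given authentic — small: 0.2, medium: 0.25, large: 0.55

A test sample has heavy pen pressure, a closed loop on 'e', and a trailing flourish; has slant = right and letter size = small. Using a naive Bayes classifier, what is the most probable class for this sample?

forged

forged: 0.05 × 0.95 × 0.3 × 0.55 × 0.7 × 0.5 = 0.002743125
authentic: 0.95 × 0.6 × 0.05 × 0.1 × 0.45 × 0.2 = 0.0002565
Highest score → forged.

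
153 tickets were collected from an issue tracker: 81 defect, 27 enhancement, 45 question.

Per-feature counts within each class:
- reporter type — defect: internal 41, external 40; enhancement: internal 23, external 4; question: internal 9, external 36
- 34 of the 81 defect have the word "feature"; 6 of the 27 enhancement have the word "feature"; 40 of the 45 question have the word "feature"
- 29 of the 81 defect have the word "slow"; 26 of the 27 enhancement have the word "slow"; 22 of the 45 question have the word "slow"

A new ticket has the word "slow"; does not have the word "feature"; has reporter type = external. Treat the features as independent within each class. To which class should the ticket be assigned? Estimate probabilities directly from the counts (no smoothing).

defect

defect: (81/153) × (40/81) × (47/81) × (29/81) ≈ 0.0543118
enhancement: (27/153) × (4/27) × (21/27) × (26/27) ≈ 0.0195809
question: (45/153) × (36/45) × (5/45) × (22/45) ≈ 0.0127814
Highest score → defect.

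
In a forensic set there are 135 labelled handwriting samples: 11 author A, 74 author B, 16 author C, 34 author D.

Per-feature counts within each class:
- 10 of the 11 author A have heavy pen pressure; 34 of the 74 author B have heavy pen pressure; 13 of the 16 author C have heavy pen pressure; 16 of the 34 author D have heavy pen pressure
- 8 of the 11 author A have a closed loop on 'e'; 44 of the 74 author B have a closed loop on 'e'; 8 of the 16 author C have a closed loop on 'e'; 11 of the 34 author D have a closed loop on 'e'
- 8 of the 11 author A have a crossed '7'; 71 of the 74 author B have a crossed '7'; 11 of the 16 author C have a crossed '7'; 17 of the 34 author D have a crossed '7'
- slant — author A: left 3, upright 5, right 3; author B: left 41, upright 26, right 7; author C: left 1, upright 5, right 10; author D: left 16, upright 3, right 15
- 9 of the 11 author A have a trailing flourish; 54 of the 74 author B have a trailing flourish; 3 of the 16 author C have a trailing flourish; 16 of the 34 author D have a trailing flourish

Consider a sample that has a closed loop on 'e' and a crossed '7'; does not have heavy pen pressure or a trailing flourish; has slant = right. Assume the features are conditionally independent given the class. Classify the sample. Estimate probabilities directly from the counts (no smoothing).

author D

author A: (11/135) × (1/11) × (8/11) × (8/11) × (3/11) × (2/11) ≈ 0.000194279
author B: (74/135) × (40/74) × (44/74) × (71/74) × (7/74) × (20/74) ≈ 0.00432154
author C: (16/135) × (3/16) × (8/16) × (11/16) × (10/16) × (13/16) ≈ 0.00387912
author D: (34/135) × (18/34) × (11/34) × (17/34) × (15/34) × (18/34) ≈ 0.00503766
Highest score → author D.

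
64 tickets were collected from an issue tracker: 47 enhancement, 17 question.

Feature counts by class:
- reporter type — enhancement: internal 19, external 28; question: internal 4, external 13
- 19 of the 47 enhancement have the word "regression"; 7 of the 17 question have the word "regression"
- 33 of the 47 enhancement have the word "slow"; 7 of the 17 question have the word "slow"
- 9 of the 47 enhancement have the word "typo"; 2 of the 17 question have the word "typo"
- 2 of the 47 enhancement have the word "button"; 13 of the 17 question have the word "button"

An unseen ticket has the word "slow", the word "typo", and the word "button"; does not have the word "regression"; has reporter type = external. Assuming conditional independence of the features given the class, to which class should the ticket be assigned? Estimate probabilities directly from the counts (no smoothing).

question

enhancement: (47/64) × (28/47) × (28/47) × (33/47) × (9/47) × (2/47) ≈ 0.00149118
question: (17/64) × (13/17) × (10/17) × (7/17) × (2/17) × (13/17) ≈ 0.00442628
Highest score → question.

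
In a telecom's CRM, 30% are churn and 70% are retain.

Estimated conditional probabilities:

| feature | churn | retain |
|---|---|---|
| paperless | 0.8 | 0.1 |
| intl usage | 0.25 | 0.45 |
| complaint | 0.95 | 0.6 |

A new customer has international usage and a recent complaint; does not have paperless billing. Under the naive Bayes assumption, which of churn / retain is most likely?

churn: 0.3 × (1−0.8) × 0.25 × 0.95 = 0.01425
retain: 0.7 × (1−0.1) × 0.45 × 0.6 = 0.1701
Highest score → retain.

retain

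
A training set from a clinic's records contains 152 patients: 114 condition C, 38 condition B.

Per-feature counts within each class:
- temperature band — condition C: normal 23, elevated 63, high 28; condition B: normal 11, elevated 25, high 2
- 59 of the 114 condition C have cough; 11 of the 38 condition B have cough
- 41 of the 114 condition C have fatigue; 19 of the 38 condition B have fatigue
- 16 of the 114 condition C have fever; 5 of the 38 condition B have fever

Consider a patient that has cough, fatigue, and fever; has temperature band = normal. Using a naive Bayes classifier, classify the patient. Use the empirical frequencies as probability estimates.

condition C

condition C: (114/152) × (23/114) × (59/114) × (41/114) × (16/114) ≈ 0.00395299
condition B: (38/152) × (11/38) × (11/38) × (19/38) × (5/38) ≈ 0.00137821
Highest score → condition C.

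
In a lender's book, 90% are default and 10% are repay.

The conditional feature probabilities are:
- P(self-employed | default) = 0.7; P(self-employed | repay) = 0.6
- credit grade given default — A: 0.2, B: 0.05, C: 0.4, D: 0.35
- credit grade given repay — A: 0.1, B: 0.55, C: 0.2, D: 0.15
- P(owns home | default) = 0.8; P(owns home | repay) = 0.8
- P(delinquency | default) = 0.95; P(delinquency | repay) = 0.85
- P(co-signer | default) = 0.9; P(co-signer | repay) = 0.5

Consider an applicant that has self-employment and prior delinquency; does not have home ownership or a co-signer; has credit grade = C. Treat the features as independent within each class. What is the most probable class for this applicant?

default: 0.9 × 0.7 × 0.4 × (1−0.8) × 0.95 × (1−0.9) = 0.004788
repay: 0.1 × 0.6 × 0.2 × (1−0.8) × 0.85 × (1−0.5) = 0.00102
Highest score → default.

default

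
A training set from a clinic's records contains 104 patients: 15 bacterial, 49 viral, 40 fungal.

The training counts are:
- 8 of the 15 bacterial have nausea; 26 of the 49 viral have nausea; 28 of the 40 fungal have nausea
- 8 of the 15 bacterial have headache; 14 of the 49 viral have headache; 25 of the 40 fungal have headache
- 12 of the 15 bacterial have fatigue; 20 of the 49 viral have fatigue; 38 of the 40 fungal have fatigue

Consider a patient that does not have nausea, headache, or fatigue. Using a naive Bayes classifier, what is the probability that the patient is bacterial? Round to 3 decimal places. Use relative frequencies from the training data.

0.062

bacterial: (15/104) × (7/15) × (7/15) × (3/15) ≈ 0.00628205
viral: (49/104) × (23/49) × (35/49) × (29/49) ≈ 0.0934907
fungal: (40/104) × (12/40) × (15/40) × (2/40) ≈ 0.00216346
P(bacterial | x) = 0.00628205 / 0.10193621 ≈ 0.062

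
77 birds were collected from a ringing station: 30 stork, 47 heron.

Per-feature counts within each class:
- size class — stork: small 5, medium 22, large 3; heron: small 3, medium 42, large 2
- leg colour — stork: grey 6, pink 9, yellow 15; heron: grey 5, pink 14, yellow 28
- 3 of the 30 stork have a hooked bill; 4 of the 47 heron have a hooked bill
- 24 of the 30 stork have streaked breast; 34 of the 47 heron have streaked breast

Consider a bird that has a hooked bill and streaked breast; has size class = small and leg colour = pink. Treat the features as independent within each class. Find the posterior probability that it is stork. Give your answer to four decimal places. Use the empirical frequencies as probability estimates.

stork: (30/77) × (5/30) × (9/30) × (3/30) × (24/30) ≈ 0.00155844
heron: (47/77) × (3/47) × (14/47) × (4/47) × (34/47) ≈ 0.000714503
P(stork | x) = 0.00155844 / 0.002272943 ≈ 0.6856

0.6856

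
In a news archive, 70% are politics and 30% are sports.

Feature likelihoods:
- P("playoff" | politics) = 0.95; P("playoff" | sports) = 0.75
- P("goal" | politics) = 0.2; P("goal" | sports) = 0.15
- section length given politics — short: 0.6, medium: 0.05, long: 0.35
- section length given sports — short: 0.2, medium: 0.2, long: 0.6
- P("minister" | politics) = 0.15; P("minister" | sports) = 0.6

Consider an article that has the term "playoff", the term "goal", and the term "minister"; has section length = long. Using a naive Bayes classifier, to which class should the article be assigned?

sports

politics: 0.7 × 0.95 × 0.2 × 0.35 × 0.15 = 0.0069825
sports: 0.3 × 0.75 × 0.15 × 0.6 × 0.6 = 0.01215
Highest score → sports.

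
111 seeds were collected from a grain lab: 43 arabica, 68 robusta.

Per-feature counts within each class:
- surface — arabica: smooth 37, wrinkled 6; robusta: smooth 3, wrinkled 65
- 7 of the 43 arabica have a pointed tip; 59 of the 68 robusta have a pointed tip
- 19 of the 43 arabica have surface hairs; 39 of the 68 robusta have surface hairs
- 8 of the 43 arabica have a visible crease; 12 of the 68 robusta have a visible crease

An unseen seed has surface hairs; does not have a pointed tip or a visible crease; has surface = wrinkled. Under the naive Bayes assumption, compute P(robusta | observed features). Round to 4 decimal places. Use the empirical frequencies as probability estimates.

0.6922

arabica: (43/111) × (6/43) × (36/43) × (19/43) × (35/43) ≈ 0.016276
robusta: (68/111) × (65/68) × (9/68) × (39/68) × (56/68) ≈ 0.0366065
P(robusta | x) = 0.0366065 / 0.0528825 ≈ 0.6922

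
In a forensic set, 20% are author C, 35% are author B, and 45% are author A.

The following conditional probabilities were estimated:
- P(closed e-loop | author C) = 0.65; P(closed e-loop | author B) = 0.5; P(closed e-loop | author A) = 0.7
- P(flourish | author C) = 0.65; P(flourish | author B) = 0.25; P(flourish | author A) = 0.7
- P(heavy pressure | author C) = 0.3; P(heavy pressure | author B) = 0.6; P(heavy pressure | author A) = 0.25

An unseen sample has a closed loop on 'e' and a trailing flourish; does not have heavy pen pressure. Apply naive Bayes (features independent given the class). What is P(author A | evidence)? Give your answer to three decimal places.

author C: 0.2 × 0.65 × 0.65 × (1−0.3) = 0.05915
author B: 0.35 × 0.5 × 0.25 × (1−0.6) = 0.0175
author A: 0.45 × 0.7 × 0.7 × (1−0.25) = 0.165375
P(author A | x) = 0.165375 / 0.242025 ≈ 0.683

0.683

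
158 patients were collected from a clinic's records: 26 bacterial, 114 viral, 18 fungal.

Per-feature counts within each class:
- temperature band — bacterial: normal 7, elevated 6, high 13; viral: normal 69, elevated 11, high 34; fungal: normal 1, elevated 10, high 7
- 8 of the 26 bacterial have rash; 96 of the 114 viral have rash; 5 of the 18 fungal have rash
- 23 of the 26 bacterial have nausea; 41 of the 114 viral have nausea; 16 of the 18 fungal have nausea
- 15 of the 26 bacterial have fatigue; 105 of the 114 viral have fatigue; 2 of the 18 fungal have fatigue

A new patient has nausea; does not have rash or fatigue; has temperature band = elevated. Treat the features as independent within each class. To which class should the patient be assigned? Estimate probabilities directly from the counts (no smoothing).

bacterial: (26/158) × (6/26) × (18/26) × (23/26) × (11/26) ≈ 0.00983937
viral: (114/158) × (11/114) × (18/114) × (41/114) × (9/114) ≈ 0.000312119
fungal: (18/158) × (10/18) × (13/18) × (16/18) × (16/18) ≈ 0.0361168
Highest score → fungal.

fungal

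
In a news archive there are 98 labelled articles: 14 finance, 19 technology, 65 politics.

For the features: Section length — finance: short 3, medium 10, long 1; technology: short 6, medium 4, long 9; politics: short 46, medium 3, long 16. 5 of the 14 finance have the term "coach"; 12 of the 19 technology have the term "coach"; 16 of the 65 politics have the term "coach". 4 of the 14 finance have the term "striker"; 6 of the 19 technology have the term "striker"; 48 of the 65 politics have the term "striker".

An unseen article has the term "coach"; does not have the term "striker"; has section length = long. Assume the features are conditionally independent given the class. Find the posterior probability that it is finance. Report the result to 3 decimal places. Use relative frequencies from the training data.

0.049

finance: (14/98) × (1/14) × (5/14) × (10/14) ≈ 0.00260308
technology: (19/98) × (9/19) × (12/19) × (13/19) ≈ 0.0396857
politics: (65/98) × (16/65) × (16/65) × (17/65) ≈ 0.0105108
P(finance | x) = 0.00260308 / 0.05279958 ≈ 0.049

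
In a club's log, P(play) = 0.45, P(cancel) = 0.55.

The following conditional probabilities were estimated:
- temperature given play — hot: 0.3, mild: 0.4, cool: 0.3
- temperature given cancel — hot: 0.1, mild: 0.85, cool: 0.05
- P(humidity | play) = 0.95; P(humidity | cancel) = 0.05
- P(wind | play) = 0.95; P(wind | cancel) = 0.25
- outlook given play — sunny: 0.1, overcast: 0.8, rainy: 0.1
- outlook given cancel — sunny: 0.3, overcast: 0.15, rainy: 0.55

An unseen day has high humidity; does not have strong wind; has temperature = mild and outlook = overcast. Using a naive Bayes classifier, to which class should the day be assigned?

play

play: 0.45 × 0.4 × 0.95 × (1−0.95) × 0.8 = 0.00684
cancel: 0.55 × 0.85 × 0.05 × (1−0.25) × 0.15 = 0.0026296875
Highest score → play.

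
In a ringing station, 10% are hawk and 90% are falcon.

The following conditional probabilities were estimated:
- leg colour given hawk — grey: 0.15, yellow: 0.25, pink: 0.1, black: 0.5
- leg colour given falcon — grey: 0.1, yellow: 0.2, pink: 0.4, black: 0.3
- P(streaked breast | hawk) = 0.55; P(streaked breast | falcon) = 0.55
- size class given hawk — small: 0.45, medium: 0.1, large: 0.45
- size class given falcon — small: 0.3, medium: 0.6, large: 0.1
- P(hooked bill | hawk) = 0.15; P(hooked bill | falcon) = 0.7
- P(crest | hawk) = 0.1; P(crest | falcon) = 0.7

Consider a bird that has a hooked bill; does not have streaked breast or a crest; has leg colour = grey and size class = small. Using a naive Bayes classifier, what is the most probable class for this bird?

falcon

hawk: 0.1 × 0.15 × (1−0.55) × 0.45 × 0.15 × (1−0.1) = 0.0004100625
falcon: 0.9 × 0.1 × (1−0.55) × 0.3 × 0.7 × (1−0.7) = 0.0025515
Highest score → falcon.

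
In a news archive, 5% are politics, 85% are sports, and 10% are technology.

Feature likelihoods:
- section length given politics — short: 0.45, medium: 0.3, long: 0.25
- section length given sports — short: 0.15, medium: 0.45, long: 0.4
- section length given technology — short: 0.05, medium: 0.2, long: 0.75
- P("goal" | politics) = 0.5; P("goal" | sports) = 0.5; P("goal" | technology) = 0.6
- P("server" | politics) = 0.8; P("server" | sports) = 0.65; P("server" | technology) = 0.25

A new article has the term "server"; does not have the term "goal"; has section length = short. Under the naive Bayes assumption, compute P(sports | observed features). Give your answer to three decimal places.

0.813

politics: 0.05 × 0.45 × (1−0.5) × 0.8 = 0.009
sports: 0.85 × 0.15 × (1−0.5) × 0.65 = 0.0414375
technology: 0.1 × 0.05 × (1−0.6) × 0.25 = 0.0005
P(sports | x) = 0.0414375 / 0.0509375 ≈ 0.813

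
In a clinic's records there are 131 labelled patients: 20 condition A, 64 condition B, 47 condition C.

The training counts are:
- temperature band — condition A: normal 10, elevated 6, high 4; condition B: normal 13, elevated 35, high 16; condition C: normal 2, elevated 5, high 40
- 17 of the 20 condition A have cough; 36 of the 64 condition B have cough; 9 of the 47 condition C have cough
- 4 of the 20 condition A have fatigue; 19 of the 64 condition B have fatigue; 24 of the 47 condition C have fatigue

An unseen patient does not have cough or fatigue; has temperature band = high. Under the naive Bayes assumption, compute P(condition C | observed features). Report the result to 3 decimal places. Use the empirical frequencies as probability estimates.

condition A: (20/131) × (4/20) × (3/20) × (16/20) ≈ 0.00366412
condition B: (64/131) × (16/64) × (28/64) × (45/64) ≈ 0.0375716
condition C: (47/131) × (40/47) × (38/47) × (23/47) ≈ 0.12081
P(condition C | x) = 0.12081 / 0.16204572 ≈ 0.746

0.746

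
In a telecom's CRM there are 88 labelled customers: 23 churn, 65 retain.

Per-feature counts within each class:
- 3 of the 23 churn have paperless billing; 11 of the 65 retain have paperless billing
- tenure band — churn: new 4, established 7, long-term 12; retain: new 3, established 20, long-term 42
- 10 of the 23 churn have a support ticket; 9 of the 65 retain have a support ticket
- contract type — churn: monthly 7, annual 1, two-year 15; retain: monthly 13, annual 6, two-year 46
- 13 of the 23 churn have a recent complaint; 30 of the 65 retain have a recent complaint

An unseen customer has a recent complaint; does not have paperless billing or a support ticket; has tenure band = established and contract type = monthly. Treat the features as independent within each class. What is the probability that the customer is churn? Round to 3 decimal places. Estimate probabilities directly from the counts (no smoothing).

0.309

churn: (23/88) × (20/23) × (7/23) × (13/23) × (7/23) × (13/23) ≈ 0.00672541
retain: (65/88) × (54/65) × (20/65) × (56/65) × (13/65) × (30/65) ≈ 0.0150155
P(churn | x) = 0.00672541 / 0.02174091 ≈ 0.309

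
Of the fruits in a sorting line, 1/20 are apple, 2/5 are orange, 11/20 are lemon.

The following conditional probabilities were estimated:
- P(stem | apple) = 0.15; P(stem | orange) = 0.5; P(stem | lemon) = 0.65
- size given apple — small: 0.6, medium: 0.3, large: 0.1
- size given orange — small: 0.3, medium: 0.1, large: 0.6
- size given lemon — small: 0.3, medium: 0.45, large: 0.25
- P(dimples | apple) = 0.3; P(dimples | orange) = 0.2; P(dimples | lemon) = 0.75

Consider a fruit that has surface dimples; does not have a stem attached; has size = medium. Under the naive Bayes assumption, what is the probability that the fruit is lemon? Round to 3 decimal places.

0.893

apple: 0.05 × (1−0.15) × 0.3 × 0.3 = 0.003825
orange: 0.4 × (1−0.5) × 0.1 × 0.2 = 0.004
lemon: 0.55 × (1−0.65) × 0.45 × 0.75 = 0.06496875
P(lemon | x) = 0.06496875 / 0.07279375 ≈ 0.893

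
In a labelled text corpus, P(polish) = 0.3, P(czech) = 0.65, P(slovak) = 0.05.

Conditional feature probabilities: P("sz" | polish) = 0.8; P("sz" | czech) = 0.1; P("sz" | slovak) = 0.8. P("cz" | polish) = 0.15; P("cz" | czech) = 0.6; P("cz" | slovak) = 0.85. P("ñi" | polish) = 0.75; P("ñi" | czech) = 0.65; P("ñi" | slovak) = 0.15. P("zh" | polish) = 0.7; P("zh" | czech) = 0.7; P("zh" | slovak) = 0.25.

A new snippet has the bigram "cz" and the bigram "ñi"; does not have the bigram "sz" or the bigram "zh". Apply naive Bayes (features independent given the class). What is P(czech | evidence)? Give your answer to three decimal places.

polish: 0.3 × (1−0.8) × 0.15 × 0.75 × (1−0.7) = 0.002025
czech: 0.65 × (1−0.1) × 0.6 × 0.65 × (1−0.7) = 0.068445
slovak: 0.05 × (1−0.8) × 0.85 × 0.15 × (1−0.25) = 0.00095625
P(czech | x) = 0.068445 / 0.07142625 ≈ 0.958

0.958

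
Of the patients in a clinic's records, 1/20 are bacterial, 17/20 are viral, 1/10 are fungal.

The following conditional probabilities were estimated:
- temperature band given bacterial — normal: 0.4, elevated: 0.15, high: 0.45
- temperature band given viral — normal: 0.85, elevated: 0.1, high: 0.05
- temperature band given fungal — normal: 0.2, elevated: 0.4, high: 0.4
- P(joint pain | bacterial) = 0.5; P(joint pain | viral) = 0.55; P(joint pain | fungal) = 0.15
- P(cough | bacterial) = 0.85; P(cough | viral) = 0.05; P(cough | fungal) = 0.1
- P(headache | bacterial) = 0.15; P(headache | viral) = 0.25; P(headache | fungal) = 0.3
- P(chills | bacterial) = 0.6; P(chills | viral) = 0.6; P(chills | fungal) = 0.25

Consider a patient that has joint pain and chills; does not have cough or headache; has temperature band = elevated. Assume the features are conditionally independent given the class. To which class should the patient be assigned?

viral

bacterial: 0.05 × 0.15 × 0.5 × (1−0.85) × (1−0.15) × 0.6 = 0.000286875
viral: 0.85 × 0.1 × 0.55 × (1−0.05) × (1−0.25) × 0.6 = 0.019985625
fungal: 0.1 × 0.4 × 0.15 × (1−0.1) × (1−0.3) × 0.25 = 0.000945
Highest score → viral.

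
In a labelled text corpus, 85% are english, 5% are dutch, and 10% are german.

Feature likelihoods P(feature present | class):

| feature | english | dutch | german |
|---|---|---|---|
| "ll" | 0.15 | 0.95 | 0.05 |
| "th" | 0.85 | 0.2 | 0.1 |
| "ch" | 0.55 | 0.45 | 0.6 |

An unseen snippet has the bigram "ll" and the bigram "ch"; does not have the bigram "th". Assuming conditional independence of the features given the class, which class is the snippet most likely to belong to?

dutch

english: 0.85 × 0.15 × (1−0.85) × 0.55 = 0.01051875
dutch: 0.05 × 0.95 × (1−0.2) × 0.45 = 0.0171
german: 0.1 × 0.05 × (1−0.1) × 0.6 = 0.0027
Highest score → dutch.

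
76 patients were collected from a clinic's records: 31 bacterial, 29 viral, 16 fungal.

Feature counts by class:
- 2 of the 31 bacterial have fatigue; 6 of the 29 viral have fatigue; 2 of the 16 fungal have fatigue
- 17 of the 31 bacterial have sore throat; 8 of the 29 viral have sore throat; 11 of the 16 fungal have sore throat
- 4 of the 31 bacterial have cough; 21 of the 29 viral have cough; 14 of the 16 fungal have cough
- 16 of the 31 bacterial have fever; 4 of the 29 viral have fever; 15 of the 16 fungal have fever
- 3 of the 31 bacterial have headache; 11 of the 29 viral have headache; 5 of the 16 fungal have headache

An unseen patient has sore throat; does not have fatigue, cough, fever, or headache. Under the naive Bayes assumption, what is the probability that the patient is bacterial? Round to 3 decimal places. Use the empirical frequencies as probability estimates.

0.860

bacterial: (31/76) × (29/31) × (17/31) × (27/31) × (15/31) × (28/31) ≈ 0.0796525
viral: (29/76) × (23/29) × (8/29) × (8/29) × (25/29) × (18/29) ≈ 0.012323
fungal: (16/76) × (14/16) × (11/16) × (2/16) × (1/16) × (11/16) ≈ 0.000680221
P(bacterial | x) = 0.0796525 / 0.092655721 ≈ 0.860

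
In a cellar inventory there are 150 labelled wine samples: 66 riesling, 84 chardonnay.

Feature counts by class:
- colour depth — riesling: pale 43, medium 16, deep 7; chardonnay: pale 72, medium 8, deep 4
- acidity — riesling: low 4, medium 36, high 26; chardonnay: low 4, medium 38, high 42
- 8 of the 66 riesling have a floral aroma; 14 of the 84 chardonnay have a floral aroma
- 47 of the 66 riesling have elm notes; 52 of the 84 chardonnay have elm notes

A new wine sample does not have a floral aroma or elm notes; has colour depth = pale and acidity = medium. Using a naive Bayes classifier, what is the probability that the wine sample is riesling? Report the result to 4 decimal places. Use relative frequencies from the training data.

0.3646

riesling: (66/150) × (43/66) × (36/66) × (58/66) × (19/66) ≈ 0.0395576
chardonnay: (84/150) × (72/84) × (38/84) × (70/84) × (32/84) ≈ 0.0689342
P(riesling | x) = 0.0395576 / 0.1084918 ≈ 0.3646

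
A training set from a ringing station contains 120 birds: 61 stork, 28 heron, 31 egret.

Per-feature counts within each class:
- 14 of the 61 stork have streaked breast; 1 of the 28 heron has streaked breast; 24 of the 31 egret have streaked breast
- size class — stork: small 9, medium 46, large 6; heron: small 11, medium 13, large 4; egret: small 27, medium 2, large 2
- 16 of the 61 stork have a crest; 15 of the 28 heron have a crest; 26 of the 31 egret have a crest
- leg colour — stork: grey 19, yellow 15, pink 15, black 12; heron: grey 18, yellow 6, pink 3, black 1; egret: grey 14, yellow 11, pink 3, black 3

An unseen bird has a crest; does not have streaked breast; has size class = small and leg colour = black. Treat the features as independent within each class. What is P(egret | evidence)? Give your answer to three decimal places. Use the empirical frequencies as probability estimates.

0.469

stork: (61/120) × (47/61) × (9/61) × (16/61) × (12/61) ≈ 0.00298175
heron: (28/120) × (27/28) × (11/28) × (15/28) × (1/28) ≈ 0.00169119
egret: (31/120) × (7/31) × (27/31) × (26/31) × (3/31) ≈ 0.00412373
P(egret | x) = 0.00412373 / 0.00879667 ≈ 0.469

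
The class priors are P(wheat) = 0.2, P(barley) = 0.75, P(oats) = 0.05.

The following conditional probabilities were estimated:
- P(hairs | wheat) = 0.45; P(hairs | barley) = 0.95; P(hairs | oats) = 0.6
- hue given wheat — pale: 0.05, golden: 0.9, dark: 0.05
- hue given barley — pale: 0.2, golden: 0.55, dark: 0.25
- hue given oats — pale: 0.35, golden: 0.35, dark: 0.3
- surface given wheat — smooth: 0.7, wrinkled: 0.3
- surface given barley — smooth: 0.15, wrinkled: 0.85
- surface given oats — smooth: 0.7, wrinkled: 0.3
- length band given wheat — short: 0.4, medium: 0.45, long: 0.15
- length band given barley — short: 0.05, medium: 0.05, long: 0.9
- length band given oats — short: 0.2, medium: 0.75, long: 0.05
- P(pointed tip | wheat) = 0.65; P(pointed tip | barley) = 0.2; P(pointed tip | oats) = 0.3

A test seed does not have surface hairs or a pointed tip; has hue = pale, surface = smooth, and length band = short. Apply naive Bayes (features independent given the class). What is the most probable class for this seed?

oats

wheat: 0.2 × (1−0.45) × 0.05 × 0.7 × 0.4 × (1−0.65) = 0.000539
barley: 0.75 × (1−0.95) × 0.2 × 0.15 × 0.05 × (1−0.2) = 0.000045
oats: 0.05 × (1−0.6) × 0.35 × 0.7 × 0.2 × (1−0.3) = 0.000686
Highest score → oats.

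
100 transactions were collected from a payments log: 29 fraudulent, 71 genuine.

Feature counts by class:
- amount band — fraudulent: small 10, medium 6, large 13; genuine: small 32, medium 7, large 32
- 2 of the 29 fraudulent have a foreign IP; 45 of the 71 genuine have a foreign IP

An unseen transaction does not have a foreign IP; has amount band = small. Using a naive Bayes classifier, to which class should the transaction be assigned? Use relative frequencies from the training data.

genuine

fraudulent: (29/100) × (10/29) × (27/29) ≈ 0.0931034
genuine: (71/100) × (32/71) × (26/71) ≈ 0.117183
Highest score → genuine.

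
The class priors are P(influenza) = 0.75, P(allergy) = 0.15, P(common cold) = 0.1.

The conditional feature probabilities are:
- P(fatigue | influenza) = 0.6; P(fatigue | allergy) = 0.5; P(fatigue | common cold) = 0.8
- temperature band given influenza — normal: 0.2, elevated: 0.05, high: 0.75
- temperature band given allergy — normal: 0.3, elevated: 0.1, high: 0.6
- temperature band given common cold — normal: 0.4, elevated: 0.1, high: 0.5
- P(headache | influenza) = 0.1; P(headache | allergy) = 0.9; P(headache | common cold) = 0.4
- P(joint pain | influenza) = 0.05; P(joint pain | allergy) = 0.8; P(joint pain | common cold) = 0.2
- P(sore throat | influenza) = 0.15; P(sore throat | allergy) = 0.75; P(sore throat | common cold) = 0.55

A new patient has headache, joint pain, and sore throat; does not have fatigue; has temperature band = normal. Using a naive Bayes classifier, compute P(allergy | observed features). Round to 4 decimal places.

influenza: 0.75 × (1−0.6) × 0.2 × 0.1 × 0.05 × 0.15 = 0.000045
allergy: 0.15 × (1−0.5) × 0.3 × 0.9 × 0.8 × 0.75 = 0.01215
common cold: 0.1 × (1−0.8) × 0.4 × 0.4 × 0.2 × 0.55 = 0.000352
P(allergy | x) = 0.01215 / 0.012547 ≈ 0.9684

0.9684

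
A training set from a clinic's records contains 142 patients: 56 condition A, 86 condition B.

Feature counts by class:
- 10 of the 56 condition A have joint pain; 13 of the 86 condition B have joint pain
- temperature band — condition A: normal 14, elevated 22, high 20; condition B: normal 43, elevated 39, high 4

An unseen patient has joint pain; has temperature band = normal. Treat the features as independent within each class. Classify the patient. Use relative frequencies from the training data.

condition A: (56/142) × (10/56) × (14/56) ≈ 0.0176056
condition B: (86/142) × (13/86) × (43/86) ≈ 0.0457746
Highest score → condition B.

condition B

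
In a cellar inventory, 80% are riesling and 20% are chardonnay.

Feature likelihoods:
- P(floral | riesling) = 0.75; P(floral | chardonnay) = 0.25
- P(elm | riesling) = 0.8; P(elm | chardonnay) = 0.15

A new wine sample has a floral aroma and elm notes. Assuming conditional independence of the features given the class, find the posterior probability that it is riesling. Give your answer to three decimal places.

riesling: 0.8 × 0.75 × 0.8 = 0.48
chardonnay: 0.2 × 0.25 × 0.15 = 0.0075
P(riesling | x) = 0.48 / 0.4875 ≈ 0.985

0.985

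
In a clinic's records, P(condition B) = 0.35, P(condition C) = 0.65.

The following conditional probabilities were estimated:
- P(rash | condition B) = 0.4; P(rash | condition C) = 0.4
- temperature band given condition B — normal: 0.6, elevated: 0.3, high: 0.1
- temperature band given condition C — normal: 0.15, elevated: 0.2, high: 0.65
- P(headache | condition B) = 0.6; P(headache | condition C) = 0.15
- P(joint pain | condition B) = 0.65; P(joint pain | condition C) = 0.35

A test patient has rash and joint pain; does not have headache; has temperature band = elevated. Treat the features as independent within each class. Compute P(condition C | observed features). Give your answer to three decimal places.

0.586

condition B: 0.35 × 0.4 × 0.3 × (1−0.6) × 0.65 = 0.01092
condition C: 0.65 × 0.4 × 0.2 × (1−0.15) × 0.35 = 0.01547
P(condition C | x) = 0.01547 / 0.02639 ≈ 0.586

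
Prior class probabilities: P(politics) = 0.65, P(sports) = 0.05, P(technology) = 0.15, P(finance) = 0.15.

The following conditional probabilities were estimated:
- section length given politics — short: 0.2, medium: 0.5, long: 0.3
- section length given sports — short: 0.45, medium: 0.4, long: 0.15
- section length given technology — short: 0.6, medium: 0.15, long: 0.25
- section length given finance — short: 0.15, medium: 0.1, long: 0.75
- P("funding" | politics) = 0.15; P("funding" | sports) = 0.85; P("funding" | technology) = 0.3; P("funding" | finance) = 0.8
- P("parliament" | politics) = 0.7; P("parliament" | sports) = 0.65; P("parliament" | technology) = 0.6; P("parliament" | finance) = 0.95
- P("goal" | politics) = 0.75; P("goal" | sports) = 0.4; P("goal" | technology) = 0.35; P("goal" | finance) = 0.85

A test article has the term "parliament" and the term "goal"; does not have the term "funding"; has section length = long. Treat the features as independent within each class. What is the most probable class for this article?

politics: 0.65 × 0.3 × (1−0.15) × 0.7 × 0.75 = 0.08701875
sports: 0.05 × 0.15 × (1−0.85) × 0.65 × 0.4 = 0.0002925
technology: 0.15 × 0.25 × (1−0.3) × 0.6 × 0.35 = 0.0055125
finance: 0.15 × 0.75 × (1−0.8) × 0.95 × 0.85 = 0.01816875
Highest score → politics.

politics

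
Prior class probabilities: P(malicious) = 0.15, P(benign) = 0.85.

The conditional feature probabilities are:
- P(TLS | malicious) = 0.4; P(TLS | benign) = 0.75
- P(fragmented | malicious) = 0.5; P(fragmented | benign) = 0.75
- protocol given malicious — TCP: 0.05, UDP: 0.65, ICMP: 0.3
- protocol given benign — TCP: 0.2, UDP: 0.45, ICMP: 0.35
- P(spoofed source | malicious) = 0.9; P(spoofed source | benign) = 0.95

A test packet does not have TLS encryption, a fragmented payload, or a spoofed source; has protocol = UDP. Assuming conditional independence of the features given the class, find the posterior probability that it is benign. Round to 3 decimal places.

0.290

malicious: 0.15 × (1−0.4) × (1−0.5) × 0.65 × (1−0.9) = 0.002925
benign: 0.85 × (1−0.75) × (1−0.75) × 0.45 × (1−0.95) = 0.0011953125
P(benign | x) = 0.0011953125 / 0.0041203125 ≈ 0.290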